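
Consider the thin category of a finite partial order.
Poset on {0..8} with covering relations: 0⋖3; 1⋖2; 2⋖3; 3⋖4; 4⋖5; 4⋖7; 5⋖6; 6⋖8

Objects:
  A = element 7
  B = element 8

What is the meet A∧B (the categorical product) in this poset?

{x : x<=A ∧ x<=B} = {0,1,2,3,4}  (A=7, B=8)
  0 <= 4
  1 <= 4
  2 <= 4
  3 <= 4
  4 <= 4
glb = 4

Answer: A∧B = 4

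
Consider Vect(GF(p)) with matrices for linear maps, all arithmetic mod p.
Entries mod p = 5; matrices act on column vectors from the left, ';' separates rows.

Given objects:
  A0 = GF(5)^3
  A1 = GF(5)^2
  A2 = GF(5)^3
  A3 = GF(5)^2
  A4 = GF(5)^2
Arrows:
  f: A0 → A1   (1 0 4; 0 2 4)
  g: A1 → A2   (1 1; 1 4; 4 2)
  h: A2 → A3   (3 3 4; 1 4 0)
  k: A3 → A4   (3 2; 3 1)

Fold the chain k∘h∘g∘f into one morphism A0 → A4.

  e0=(1,0,0) f→(1,0) g→(1,1,4) h→(2,0) k→(1,1)
  e1=(0,1,0) f→(0,2) g→(2,3,4) h→(1,4) k→(1,2)
  e2=(0,0,1) f→(4,4) g→(3,0,4) h→(0,3) k→(1,3)
⟦path⟧: (1 1 1; 1 2 3)

Answer: (1 1 1; 1 2 3)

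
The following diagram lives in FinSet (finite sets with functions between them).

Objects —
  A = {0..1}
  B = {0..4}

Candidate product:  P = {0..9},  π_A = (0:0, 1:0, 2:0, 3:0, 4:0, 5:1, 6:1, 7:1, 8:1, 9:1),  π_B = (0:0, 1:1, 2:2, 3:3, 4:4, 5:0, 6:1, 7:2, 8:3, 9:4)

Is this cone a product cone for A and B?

|A|·|B| = 2·5 = 10;  |P| = 10
Check the pairing map k ↦ (π_A(k), π_B(k)):
  0 : (0,0)
  1 : (0,1)
  2 : (0,2)
  3 : (0,3)
  4 : (0,4)
  5 : (1,0)
  6 : (1,1)
  7 : (1,2)
  8 : (1,3)
  9 : (1,4)
distinct pairs in image: 10 / 10 needed
  → bijection onto A×B; projections well-typed.

Answer: VALID PRODUCT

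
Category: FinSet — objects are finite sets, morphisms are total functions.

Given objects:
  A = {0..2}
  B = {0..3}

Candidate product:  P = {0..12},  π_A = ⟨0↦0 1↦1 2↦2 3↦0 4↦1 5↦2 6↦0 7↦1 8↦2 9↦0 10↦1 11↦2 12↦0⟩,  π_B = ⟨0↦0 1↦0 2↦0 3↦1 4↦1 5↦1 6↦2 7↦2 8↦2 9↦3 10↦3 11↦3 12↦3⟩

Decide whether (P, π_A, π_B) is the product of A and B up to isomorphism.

Answer: NOT A VALID PRODUCT — |P|=13 ≠ |A|·|B|=12

Derivation:
|A|·|B| = 3·4 = 12;  |P| = 13
  → cardinalities differ; no bijection possible.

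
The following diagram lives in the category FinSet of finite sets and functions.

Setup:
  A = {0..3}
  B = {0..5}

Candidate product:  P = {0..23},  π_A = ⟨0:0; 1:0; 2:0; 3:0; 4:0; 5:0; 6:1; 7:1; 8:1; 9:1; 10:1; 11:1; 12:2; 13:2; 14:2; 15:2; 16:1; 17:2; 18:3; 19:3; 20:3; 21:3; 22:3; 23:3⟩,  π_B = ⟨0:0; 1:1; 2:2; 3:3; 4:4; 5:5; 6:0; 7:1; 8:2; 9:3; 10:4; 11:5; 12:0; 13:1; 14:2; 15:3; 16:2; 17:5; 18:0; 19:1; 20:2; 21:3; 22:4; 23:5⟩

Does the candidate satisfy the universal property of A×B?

Answer: NOT A VALID PRODUCT — duplicate pair at indices 8,16

Trace:
|A|·|B| = 4·6 = 24;  |P| = 24
Check the pairing map k ↦ (π_A(k), π_B(k)):
  0 : (0,0)
  1 : (0,1)
  2 : (0,2)
  3 : (0,3)
  4 : (0,4)
  5 : (0,5)
  6 : (1,0)
  7 : (1,1)
  8 : (1,2)
  9 : (1,3)
  10 : (1,4)
  11 : (1,5)
  12 : (2,0)
  13 : (2,1)
  14 : (2,2)
  15 : (2,3)
  16 : (1,2)  ✗ repeats pair of k=8
  17 : (2,5)
  18 : (3,0)
  19 : (3,1)
  20 : (3,2)
  21 : (3,3)
  22 : (3,4)
  23 : (3,5)
distinct pairs in image: 23 / 24 needed
  → (1,2) hit at k=8 and k=16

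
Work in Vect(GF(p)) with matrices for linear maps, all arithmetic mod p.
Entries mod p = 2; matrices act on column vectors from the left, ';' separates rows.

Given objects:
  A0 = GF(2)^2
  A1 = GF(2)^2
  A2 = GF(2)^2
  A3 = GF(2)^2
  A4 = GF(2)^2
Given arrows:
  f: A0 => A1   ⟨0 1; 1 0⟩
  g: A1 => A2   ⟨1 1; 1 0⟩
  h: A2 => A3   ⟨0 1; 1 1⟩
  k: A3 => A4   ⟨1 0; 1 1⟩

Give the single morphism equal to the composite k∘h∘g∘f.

Answer: ⟨0 1; 1 1⟩

Derivation:
  e0=⟨1,0⟩ f=>⟨0,1⟩ g=>⟨1,0⟩ h=>⟨0,1⟩ k=>⟨0,1⟩
  e1=⟨0,1⟩ f=>⟨1,0⟩ g=>⟨1,1⟩ h=>⟨1,0⟩ k=>⟨1,1⟩
result: ⟨0 1; 1 1⟩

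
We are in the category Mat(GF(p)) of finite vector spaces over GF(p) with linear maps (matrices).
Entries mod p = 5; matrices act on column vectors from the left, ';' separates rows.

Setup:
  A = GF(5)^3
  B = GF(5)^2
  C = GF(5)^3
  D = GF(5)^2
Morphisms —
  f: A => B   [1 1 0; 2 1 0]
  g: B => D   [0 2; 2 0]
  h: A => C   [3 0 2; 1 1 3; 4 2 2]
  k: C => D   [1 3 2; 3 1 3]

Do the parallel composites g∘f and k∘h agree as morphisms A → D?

Along f;g (path 1):
  e0=[1,0,0] f=>[1,2] g=>[4,2]
  e1=[0,1,0] f=>[1,1] g=>[2,2]
  e2=[0,0,1] f=>[0,0] g=>[0,0]
  result₁ = [4 2 0; 2 2 0]
Along h;k (path 2):
  e0=[1,0,0] h=>[3,1,4] k=>[4,2]
  e1=[0,1,0] h=>[0,1,2] k=>[2,2]
  e2=[0,0,1] h=>[2,3,2] k=>[0,0]
  result₂ = [4 2 0; 2 2 0]
Equal? same morphism ✓

Answer: COMMUTES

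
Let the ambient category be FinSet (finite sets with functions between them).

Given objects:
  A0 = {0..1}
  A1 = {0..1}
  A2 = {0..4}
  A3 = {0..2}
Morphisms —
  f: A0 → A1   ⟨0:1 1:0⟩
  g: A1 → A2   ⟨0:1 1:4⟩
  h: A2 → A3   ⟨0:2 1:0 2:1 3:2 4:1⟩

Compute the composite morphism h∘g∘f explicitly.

Answer: ⟨0:1 1:0⟩

Work:
  0 f→1 g→4 h→1
  1 f→0 g→1 h→0
result: ⟨0:1 1:0⟩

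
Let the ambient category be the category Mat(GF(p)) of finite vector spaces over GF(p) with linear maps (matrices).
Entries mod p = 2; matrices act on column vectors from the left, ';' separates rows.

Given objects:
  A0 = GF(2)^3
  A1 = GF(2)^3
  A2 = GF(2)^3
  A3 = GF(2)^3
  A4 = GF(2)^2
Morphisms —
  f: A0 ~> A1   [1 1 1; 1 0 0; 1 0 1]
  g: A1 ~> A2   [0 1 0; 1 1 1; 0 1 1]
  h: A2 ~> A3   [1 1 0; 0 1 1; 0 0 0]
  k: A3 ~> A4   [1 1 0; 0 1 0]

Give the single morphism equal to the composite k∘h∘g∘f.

  e0=(1,0,0) f~>(1,1,1) g~>(1,1,0) h~>(0,1,0) k~>(1,1)
  e1=(0,1,0) f~>(1,0,0) g~>(0,1,0) h~>(1,1,0) k~>(0,1)
  e2=(0,0,1) f~>(1,0,1) g~>(0,0,1) h~>(0,1,0) k~>(1,1)
composite: [1 0 1; 1 1 1]

Answer: [1 0 1; 1 1 1]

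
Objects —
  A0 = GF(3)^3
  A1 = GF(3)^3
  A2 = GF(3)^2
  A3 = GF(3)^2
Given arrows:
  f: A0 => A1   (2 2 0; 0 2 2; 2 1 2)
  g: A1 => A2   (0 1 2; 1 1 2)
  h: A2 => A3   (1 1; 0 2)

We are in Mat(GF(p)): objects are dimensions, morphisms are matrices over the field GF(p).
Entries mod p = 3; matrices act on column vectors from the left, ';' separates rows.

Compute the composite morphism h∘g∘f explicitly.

Answer: (1 1 0; 0 0 0)

Derivation:
  e0=(1,0,0) f=>(2,0,2) g=>(1,0) h=>(1,0)
  e1=(0,1,0) f=>(2,2,1) g=>(1,0) h=>(1,0)
  e2=(0,0,1) f=>(0,2,2) g=>(0,0) h=>(0,0)
composite: (1 1 0; 0 0 0)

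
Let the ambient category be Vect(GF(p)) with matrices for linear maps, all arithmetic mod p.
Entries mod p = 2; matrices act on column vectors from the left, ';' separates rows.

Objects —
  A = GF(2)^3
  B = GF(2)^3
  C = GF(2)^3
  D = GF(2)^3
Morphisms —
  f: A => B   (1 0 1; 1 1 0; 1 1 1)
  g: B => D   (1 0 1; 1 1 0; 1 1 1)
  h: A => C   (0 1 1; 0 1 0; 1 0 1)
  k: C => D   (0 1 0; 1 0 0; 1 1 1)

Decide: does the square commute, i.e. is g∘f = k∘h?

Answer: COMMUTES

Trace:
1) trace f;g:
  e0=⟨1,0,0⟩ f=>⟨1,1,1⟩ g=>⟨0,0,1⟩
  e1=⟨0,1,0⟩ f=>⟨0,1,1⟩ g=>⟨1,1,0⟩
  e2=⟨0,0,1⟩ f=>⟨1,0,1⟩ g=>⟨0,1,0⟩
  ⟦path⟧₁ = (0 1 0; 0 1 1; 1 0 0)
2) trace h;k:
  e0=⟨1,0,0⟩ h=>⟨0,0,1⟩ k=>⟨0,0,1⟩
  e1=⟨0,1,0⟩ h=>⟨1,1,0⟩ k=>⟨1,1,0⟩
  e2=⟨0,0,1⟩ h=>⟨1,0,1⟩ k=>⟨0,1,0⟩
  ⟦path⟧₂ = (0 1 0; 0 1 1; 1 0 0)
Equal? YES — commutes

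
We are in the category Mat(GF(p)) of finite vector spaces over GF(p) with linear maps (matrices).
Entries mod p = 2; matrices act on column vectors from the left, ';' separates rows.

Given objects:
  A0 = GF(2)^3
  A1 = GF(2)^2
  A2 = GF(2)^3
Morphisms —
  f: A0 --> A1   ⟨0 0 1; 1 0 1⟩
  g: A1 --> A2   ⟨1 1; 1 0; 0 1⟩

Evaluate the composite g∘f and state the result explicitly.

  e0=[1,0,0] f-->[0,1] g-->[1,0,1]
  e1=[0,1,0] f-->[0,0] g-->[0,0,0]
  e2=[0,0,1] f-->[1,1] g-->[0,1,1]
composite: ⟨1 0 0; 0 0 1; 1 0 1⟩

Answer: ⟨1 0 0; 0 0 1; 1 0 1⟩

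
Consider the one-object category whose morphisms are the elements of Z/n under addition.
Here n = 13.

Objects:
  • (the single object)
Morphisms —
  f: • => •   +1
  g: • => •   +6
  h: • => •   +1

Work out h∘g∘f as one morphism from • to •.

  0 +1≡1 +6≡7 +1≡8  (mod 13)
composite: +8

Answer: +8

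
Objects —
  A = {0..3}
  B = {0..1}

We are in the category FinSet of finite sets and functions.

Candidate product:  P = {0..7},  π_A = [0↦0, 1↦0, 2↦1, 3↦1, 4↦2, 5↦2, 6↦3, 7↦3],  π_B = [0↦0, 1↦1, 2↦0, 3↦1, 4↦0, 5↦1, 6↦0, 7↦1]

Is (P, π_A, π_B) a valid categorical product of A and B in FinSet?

|A|·|B| = 4·2 = 8;  |P| = 8
Check the pairing map k ↦ (π_A(k), π_B(k)):
  0 ↦ (0,0)
  1 ↦ (0,1)
  2 ↦ (1,0)
  3 ↦ (1,1)
  4 ↦ (2,0)
  5 ↦ (2,1)
  6 ↦ (3,0)
  7 ↦ (3,1)
distinct pairs in image: 8 / 8 needed
  → bijection onto A×B; projections well-typed.

Answer: VALID PRODUCT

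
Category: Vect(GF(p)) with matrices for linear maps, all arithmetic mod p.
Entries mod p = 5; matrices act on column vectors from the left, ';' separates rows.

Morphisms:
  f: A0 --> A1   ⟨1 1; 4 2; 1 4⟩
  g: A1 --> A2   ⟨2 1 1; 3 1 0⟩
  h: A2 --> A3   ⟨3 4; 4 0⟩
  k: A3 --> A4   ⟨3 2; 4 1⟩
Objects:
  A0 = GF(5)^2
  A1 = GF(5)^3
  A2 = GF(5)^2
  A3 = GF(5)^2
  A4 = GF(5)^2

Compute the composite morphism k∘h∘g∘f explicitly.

Answer: ⟨3 1; 4 3⟩

Derivation:
  e0=⟨1,0⟩ f-->⟨1,4,1⟩ g-->⟨2,2⟩ h-->⟨4,3⟩ k-->⟨3,4⟩
  e1=⟨0,1⟩ f-->⟨1,2,4⟩ g-->⟨3,0⟩ h-->⟨4,2⟩ k-->⟨1,3⟩
composite: ⟨3 1; 4 3⟩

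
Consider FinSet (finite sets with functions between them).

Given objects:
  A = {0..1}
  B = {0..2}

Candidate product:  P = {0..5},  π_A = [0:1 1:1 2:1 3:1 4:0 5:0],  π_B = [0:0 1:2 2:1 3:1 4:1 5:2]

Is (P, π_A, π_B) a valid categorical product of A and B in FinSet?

Answer: NOT A VALID PRODUCT — duplicate pair at indices 2,3

Work:
|A|·|B| = 2·3 = 6;  |P| = 6
Check the pairing map k ↦ (π_A(k), π_B(k)):
  0 : (1,0)
  1 : (1,2)
  2 : (1,1)
  3 : (1,1)  ✗ repeats pair of k=2
  4 : (0,1)
  5 : (0,2)
distinct pairs in image: 5 / 6 needed
  → (1,1) hit at k=2 and k=3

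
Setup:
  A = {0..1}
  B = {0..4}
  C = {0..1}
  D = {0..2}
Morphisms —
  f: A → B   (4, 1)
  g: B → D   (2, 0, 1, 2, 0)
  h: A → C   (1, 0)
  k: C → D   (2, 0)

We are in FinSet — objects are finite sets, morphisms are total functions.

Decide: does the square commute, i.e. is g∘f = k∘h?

Answer: DOES NOT COMMUTE

Trace:
Along f;g (path 1):
  0 f→4 g→0
  1 f→1 g→0
  ⟦path⟧₁ = (0, 0)
Along h;k (path 2):
  0 h→1 k→0
  1 h→0 k→2
  ⟦path⟧₂ = (0, 2)
Equal? NO — does not commute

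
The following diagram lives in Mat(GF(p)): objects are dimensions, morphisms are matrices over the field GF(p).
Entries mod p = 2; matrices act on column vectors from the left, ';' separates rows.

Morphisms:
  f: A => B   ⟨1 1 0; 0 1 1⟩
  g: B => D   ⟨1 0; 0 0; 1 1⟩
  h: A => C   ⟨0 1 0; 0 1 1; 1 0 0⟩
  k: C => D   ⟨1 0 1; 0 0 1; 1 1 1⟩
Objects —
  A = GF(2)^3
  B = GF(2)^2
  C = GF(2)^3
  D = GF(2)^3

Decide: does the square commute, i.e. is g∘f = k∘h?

Along f;g (path 1):
  e0=⟨1,0,0⟩ f=>⟨1,0⟩ g=>⟨1,0,1⟩
  e1=⟨0,1,0⟩ f=>⟨1,1⟩ g=>⟨1,0,0⟩
  e2=⟨0,0,1⟩ f=>⟨0,1⟩ g=>⟨0,0,1⟩
  composite₁ = ⟨1 1 0; 0 0 0; 1 0 1⟩
Along h;k (path 2):
  e0=⟨1,0,0⟩ h=>⟨0,0,1⟩ k=>⟨1,1,1⟩
  e1=⟨0,1,0⟩ h=>⟨1,1,0⟩ k=>⟨1,0,0⟩
  e2=⟨0,0,1⟩ h=>⟨0,1,0⟩ k=>⟨0,0,1⟩
  composite₂ = ⟨1 1 0; 1 0 0; 1 0 1⟩
Equal? differ; not commutative

Answer: DOES NOT COMMUTE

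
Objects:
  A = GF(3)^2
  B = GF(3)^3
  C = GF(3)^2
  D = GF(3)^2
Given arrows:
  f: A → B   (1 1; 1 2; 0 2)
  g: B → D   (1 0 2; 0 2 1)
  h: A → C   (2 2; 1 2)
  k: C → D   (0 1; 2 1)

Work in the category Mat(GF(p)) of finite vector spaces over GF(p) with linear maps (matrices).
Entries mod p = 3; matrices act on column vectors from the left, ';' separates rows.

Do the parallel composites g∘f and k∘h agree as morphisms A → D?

Along f;g (path 1):
  e0=[1,0] f→[1,1,0] g→[1,2]
  e1=[0,1] f→[1,2,2] g→[2,0]
  composite₁ = (1 2; 2 0)
Along h;k (path 2):
  e0=[1,0] h→[2,1] k→[1,2]
  e1=[0,1] h→[2,2] k→[2,0]
  composite₂ = (1 2; 2 0)
Equal? equal; square commutes

Answer: COMMUTES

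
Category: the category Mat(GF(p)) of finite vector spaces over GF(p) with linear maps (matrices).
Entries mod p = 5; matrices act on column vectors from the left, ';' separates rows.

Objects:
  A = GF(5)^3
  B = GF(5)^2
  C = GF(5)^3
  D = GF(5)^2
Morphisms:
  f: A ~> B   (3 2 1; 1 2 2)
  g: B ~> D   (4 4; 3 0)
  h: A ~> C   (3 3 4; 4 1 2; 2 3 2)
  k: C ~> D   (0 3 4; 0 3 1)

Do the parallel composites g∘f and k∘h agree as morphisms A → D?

Answer: DOES NOT COMMUTE

Derivation:
Along f;g (path 1):
  e0=⟨1,0,0⟩ f~>⟨3,1⟩ g~>⟨1,4⟩
  e1=⟨0,1,0⟩ f~>⟨2,2⟩ g~>⟨1,1⟩
  e2=⟨0,0,1⟩ f~>⟨1,2⟩ g~>⟨2,3⟩
  composite₁ = (1 1 2; 4 1 3)
Along h;k (path 2):
  e0=⟨1,0,0⟩ h~>⟨3,4,2⟩ k~>⟨0,4⟩
  e1=⟨0,1,0⟩ h~>⟨3,1,3⟩ k~>⟨0,1⟩
  e2=⟨0,0,1⟩ h~>⟨4,2,2⟩ k~>⟨4,3⟩
  composite₂ = (0 0 4; 4 1 3)
Equal? distinct morphisms ✗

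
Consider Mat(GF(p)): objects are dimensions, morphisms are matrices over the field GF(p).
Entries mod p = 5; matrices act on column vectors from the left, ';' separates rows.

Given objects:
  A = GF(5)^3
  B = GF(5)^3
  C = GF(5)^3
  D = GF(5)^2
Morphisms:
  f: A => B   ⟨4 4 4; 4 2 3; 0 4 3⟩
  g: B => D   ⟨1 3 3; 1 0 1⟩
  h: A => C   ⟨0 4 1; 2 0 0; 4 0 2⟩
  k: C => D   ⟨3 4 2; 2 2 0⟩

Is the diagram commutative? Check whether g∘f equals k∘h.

1) trace f;g:
  e0=(1,0,0) f=>(4,4,0) g=>(1,4)
  e1=(0,1,0) f=>(4,2,4) g=>(2,3)
  e2=(0,0,1) f=>(4,3,3) g=>(2,2)
  result₁ = ⟨1 2 2; 4 3 2⟩
2) trace h;k:
  e0=(1,0,0) h=>(0,2,4) k=>(1,4)
  e1=(0,1,0) h=>(4,0,0) k=>(2,3)
  e2=(0,0,1) h=>(1,0,2) k=>(2,2)
  result₂ = ⟨1 2 2; 4 3 2⟩
Equal? same morphism ✓

Answer: COMMUTES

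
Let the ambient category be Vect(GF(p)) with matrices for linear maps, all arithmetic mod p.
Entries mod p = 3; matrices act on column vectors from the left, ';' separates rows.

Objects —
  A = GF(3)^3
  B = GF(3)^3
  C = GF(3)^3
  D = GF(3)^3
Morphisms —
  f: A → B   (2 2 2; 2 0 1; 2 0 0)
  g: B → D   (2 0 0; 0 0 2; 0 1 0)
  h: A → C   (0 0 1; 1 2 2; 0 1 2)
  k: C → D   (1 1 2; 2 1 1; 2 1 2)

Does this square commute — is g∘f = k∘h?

Answer: DOES NOT COMMUTE

Derivation:
1) trace f;g:
  e0=(1,0,0) f→(2,2,2) g→(1,1,2)
  e1=(0,1,0) f→(2,0,0) g→(1,0,0)
  e2=(0,0,1) f→(2,1,0) g→(1,0,1)
  ⟦path⟧₁ = (1 1 1; 1 0 0; 2 0 1)
2) trace h;k:
  e0=(1,0,0) h→(0,1,0) k→(1,1,1)
  e1=(0,1,0) h→(0,2,1) k→(1,0,1)
  e2=(0,0,1) h→(1,2,2) k→(1,0,2)
  ⟦path⟧₂ = (1 1 1; 1 0 0; 1 1 2)
Equal? distinct morphisms ✗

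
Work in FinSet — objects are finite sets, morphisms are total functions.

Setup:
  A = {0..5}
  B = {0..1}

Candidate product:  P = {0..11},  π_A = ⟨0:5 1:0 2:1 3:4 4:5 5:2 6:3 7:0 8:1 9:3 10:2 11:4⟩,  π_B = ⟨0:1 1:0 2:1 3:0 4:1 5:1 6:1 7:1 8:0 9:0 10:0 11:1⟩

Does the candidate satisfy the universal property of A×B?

Answer: NOT A VALID PRODUCT — duplicate pair at indices 0,4

Work:
|A|·|B| = 6·2 = 12;  |P| = 12
Check the pairing map k ↦ (π_A(k), π_B(k)):
  0 : (5,1)
  1 : (0,0)
  2 : (1,1)
  3 : (4,0)
  4 : (5,1)  ✗ repeats pair of k=0
  5 : (2,1)
  6 : (3,1)
  7 : (0,1)
  8 : (1,0)
  9 : (3,0)
  10 : (2,0)
  11 : (4,1)
distinct pairs in image: 11 / 12 needed
  → (5,1) hit at k=0 and k=4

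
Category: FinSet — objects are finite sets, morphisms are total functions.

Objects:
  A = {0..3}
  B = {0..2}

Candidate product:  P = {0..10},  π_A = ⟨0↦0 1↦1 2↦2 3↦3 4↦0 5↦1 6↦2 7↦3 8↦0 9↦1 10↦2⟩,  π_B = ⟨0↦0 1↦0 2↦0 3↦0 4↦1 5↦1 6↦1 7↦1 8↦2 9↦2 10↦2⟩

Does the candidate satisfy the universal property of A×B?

|A|·|B| = 4·3 = 12;  |P| = 11
  → cardinalities differ; no bijection possible.

Answer: NOT A VALID PRODUCT — |P|=11 ≠ |A|·|B|=12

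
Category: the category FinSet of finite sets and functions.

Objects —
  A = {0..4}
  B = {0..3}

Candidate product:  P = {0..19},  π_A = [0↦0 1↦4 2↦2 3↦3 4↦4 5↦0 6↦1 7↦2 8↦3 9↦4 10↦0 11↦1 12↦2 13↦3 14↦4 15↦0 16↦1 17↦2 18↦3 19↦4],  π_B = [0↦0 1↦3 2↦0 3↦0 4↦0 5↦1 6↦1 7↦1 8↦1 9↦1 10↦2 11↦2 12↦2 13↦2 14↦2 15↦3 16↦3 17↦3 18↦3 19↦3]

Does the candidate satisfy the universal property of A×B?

Answer: NOT A VALID PRODUCT — duplicate pair at indices 19,1

Work:
|A|·|B| = 5·4 = 20;  |P| = 20
Check the pairing map k ↦ (π_A(k), π_B(k)):
  0 ↦ (0,0)
  1 ↦ (4,3)
  2 ↦ (2,0)
  3 ↦ (3,0)
  4 ↦ (4,0)
  5 ↦ (0,1)
  6 ↦ (1,1)
  7 ↦ (2,1)
  8 ↦ (3,1)
  9 ↦ (4,1)
  10 ↦ (0,2)
  11 ↦ (1,2)
  12 ↦ (2,2)
  13 ↦ (3,2)
  14 ↦ (4,2)
  15 ↦ (0,3)
  16 ↦ (1,3)
  17 ↦ (2,3)
  18 ↦ (3,3)
  19 ↦ (4,3)  ✗ repeats pair of k=1
distinct pairs in image: 19 / 20 needed
  → (4,3) hit at k=1 and k=19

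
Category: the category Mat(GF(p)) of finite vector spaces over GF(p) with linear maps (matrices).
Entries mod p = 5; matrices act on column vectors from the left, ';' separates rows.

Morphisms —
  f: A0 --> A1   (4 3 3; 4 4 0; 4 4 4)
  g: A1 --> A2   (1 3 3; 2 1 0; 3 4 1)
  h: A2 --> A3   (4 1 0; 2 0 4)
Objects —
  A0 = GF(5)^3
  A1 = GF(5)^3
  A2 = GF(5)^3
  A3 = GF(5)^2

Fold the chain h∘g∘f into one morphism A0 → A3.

  e0=⟨1,0,0⟩ f-->⟨4,4,4⟩ g-->⟨3,2,2⟩ h-->⟨4,4⟩
  e1=⟨0,1,0⟩ f-->⟨3,4,4⟩ g-->⟨2,0,4⟩ h-->⟨3,0⟩
  e2=⟨0,0,1⟩ f-->⟨3,0,4⟩ g-->⟨0,1,3⟩ h-->⟨1,2⟩
⟦path⟧: (4 3 1; 4 0 2)

Answer: (4 3 1; 4 0 2)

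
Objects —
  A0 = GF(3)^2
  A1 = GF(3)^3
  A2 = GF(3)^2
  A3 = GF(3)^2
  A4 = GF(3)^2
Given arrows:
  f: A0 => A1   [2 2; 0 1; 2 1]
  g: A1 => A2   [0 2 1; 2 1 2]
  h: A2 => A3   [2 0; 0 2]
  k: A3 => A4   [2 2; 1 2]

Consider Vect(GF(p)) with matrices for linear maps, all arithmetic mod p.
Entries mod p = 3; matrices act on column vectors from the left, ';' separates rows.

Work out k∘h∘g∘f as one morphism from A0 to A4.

  e0=[1,0] f=>[2,0,2] g=>[2,2] h=>[1,1] k=>[1,0]
  e1=[0,1] f=>[2,1,1] g=>[0,1] h=>[0,2] k=>[1,1]
⟦path⟧: [1 1; 0 1]

Answer: [1 1; 0 1]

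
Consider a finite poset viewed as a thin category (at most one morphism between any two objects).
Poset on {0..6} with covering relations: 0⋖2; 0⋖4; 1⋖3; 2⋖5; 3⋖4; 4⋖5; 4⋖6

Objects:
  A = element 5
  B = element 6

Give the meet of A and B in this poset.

Answer: A∧B = 4

Work:
Lower bounds of A=5 and B=6: {0,1,3,4}
  0 ≤ 4
  1 ≤ 4
  3 ≤ 4
  4 ≤ 4
glb = 4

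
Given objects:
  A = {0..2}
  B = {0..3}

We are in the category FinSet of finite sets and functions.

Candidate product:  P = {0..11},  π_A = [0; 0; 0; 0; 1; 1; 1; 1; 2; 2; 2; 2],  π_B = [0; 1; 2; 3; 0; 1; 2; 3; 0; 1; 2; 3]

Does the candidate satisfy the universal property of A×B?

|A|·|B| = 3·4 = 12;  |P| = 12
Check the pairing map k ↦ (π_A(k), π_B(k)):
  0 ↦ (0,0)
  1 ↦ (0,1)
  2 ↦ (0,2)
  3 ↦ (0,3)
  4 ↦ (1,0)
  5 ↦ (1,1)
  6 ↦ (1,2)
  7 ↦ (1,3)
  8 ↦ (2,0)
  9 ↦ (2,1)
  10 ↦ (2,2)
  11 ↦ (2,3)
distinct pairs in image: 12 / 12 needed
  → bijection onto A×B; projections well-typed.

Answer: VALID PRODUCT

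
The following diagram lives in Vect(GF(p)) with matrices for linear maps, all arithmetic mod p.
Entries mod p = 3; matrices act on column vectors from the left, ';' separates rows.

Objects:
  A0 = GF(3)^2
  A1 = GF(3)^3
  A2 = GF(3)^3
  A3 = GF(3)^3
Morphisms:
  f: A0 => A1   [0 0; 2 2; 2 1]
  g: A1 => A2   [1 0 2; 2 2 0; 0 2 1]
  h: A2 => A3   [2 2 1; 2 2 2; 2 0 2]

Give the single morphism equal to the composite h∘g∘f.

  e0=(1,0) f=>(0,2,2) g=>(1,1,0) h=>(1,1,2)
  e1=(0,1) f=>(0,2,1) g=>(2,1,2) h=>(2,1,2)
result: [1 2; 1 1; 2 2]

Answer: [1 2; 1 1; 2 2]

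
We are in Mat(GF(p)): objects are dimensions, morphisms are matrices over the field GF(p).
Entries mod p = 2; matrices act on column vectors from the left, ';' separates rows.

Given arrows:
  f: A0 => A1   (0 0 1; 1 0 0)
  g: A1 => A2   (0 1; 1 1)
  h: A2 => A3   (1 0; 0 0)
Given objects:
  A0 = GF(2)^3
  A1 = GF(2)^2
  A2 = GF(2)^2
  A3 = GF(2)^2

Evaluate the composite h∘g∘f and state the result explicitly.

  e0=(1,0,0) f=>(0,1) g=>(1,1) h=>(1,0)
  e1=(0,1,0) f=>(0,0) g=>(0,0) h=>(0,0)
  e2=(0,0,1) f=>(1,0) g=>(0,1) h=>(0,0)
composite: (1 0 0; 0 0 0)

Answer: (1 0 0; 0 0 0)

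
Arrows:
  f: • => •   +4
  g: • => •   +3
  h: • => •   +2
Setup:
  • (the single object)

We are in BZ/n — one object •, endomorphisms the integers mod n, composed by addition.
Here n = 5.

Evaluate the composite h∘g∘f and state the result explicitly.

Answer: +4

Work:
  0 +4≡4 +3≡2 +2≡4  (mod 5)
⟦path⟧: +4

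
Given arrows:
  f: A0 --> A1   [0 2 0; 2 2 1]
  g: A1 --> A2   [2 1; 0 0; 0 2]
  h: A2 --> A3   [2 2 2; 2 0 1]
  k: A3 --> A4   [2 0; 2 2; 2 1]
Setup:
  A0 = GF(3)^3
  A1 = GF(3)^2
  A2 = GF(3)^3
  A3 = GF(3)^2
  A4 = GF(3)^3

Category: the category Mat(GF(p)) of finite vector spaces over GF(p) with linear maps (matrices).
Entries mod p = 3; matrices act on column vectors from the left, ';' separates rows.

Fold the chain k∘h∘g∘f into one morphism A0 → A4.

Answer: [0 1 0; 1 0 2; 2 2 1]

Work:
  e0=⟨1,0,0⟩ f-->⟨0,2⟩ g-->⟨2,0,1⟩ h-->⟨0,2⟩ k-->⟨0,1,2⟩
  e1=⟨0,1,0⟩ f-->⟨2,2⟩ g-->⟨0,0,1⟩ h-->⟨2,1⟩ k-->⟨1,0,2⟩
  e2=⟨0,0,1⟩ f-->⟨0,1⟩ g-->⟨1,0,2⟩ h-->⟨0,1⟩ k-->⟨0,2,1⟩
result: [0 1 0; 1 0 2; 2 2 1]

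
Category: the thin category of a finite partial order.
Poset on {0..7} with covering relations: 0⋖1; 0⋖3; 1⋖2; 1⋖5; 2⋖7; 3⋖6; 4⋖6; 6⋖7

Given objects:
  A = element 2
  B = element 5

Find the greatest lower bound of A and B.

Answer: A∧B = 1

Work:
Common predecessors of 2,5: {0,1}
  0 ≤ 1
  1 ≤ 1
glb = 1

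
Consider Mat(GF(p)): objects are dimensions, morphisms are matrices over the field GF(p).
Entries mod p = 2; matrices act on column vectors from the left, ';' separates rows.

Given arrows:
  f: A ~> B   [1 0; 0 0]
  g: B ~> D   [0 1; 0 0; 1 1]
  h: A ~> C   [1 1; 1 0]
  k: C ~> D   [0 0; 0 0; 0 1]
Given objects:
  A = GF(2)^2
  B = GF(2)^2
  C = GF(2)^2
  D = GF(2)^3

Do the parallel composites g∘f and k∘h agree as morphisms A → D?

Path 1 = f;g:
  e0=(1,0) f~>(1,0) g~>(0,0,1)
  e1=(0,1) f~>(0,0) g~>(0,0,0)
  result₁ = [0 0; 0 0; 1 0]
Path 2 = h;k:
  e0=(1,0) h~>(1,1) k~>(0,0,1)
  e1=(0,1) h~>(1,0) k~>(0,0,0)
  result₂ = [0 0; 0 0; 1 0]
Equal? same morphism ✓

Answer: COMMUTES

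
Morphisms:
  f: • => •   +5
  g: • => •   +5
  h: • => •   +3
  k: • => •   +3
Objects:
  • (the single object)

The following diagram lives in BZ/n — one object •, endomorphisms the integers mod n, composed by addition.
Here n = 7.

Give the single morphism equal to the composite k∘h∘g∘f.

  0 +5≡5 +5≡3 +3≡6 +3≡2  (mod 7)
result: +2

Answer: +2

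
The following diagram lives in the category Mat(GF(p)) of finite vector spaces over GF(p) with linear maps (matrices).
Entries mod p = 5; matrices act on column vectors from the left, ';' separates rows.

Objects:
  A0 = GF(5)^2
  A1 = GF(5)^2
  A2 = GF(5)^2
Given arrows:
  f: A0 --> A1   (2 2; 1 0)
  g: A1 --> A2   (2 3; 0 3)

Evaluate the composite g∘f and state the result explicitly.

  e0=[1,0] f-->[2,1] g-->[2,3]
  e1=[0,1] f-->[2,0] g-->[4,0]
⟦path⟧: (2 4; 3 0)

Answer: (2 4; 3 0)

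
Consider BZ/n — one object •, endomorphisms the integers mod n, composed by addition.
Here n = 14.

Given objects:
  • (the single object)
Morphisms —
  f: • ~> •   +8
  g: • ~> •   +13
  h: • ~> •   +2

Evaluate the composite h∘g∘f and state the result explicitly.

  0 +8≡8 +13≡7 +2≡9  (mod 14)
⟦path⟧: +9

Answer: +9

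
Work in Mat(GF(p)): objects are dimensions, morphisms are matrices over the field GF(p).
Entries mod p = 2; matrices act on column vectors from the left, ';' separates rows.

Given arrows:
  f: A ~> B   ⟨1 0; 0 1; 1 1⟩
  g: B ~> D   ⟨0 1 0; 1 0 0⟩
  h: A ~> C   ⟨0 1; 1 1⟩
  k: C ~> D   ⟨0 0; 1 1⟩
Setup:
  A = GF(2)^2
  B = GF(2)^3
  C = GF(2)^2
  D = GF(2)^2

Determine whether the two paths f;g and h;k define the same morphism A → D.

Path 1 = f;g:
  e0=(1,0) f~>(1,0,1) g~>(0,1)
  e1=(0,1) f~>(0,1,1) g~>(1,0)
  composite₁ = ⟨0 1; 1 0⟩
Path 2 = h;k:
  e0=(1,0) h~>(0,1) k~>(0,1)
  e1=(0,1) h~>(1,1) k~>(0,0)
  composite₂ = ⟨0 0; 1 0⟩
Equal? differ; not commutative

Answer: DOES NOT COMMUTE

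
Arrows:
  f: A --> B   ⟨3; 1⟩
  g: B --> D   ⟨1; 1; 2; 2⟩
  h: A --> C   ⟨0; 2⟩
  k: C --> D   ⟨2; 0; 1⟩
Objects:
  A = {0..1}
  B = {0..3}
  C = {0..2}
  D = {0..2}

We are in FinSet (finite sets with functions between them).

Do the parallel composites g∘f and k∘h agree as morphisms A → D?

Path 1 = f;g:
  0 f-->3 g-->2
  1 f-->1 g-->1
  ⟦path⟧₁ = ⟨2; 1⟩
Path 2 = h;k:
  0 h-->0 k-->2
  1 h-->2 k-->1
  ⟦path⟧₂ = ⟨2; 1⟩
Equal? equal; square commutes

Answer: COMMUTES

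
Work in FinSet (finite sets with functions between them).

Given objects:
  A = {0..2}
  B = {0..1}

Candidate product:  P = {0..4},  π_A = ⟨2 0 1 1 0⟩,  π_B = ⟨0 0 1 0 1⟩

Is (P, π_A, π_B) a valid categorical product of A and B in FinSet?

Answer: NOT A VALID PRODUCT — |P|=5 ≠ |A|·|B|=6

Derivation:
|A|·|B| = 3·2 = 6;  |P| = 5
  → cardinalities differ; no bijection possible.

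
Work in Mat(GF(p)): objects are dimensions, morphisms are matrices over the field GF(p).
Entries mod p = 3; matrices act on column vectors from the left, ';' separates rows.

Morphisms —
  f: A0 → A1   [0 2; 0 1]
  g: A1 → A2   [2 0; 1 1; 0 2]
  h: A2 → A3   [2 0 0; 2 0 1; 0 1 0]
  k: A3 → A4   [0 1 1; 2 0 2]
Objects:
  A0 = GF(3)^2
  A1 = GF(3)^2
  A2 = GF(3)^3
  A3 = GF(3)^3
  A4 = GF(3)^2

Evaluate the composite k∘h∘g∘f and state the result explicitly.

  e0=(1,0) f→(0,0) g→(0,0,0) h→(0,0,0) k→(0,0)
  e1=(0,1) f→(2,1) g→(1,0,2) h→(2,1,0) k→(1,1)
result: [0 1; 0 1]

Answer: [0 1; 0 1]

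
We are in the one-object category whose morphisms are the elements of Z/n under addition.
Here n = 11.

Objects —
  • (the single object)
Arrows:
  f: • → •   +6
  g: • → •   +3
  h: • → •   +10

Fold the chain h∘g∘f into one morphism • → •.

  0 +6≡6 +3≡9 +10≡8  (mod 11)
result: +8

Answer: +8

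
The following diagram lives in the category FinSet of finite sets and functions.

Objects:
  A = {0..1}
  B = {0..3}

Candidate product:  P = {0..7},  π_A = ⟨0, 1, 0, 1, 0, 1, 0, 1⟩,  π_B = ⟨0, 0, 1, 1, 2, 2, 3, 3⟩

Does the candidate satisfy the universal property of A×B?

|A|·|B| = 2·4 = 8;  |P| = 8
Check the pairing map k ↦ (π_A(k), π_B(k)):
  0 : (0,0)
  1 : (1,0)
  2 : (0,1)
  3 : (1,1)
  4 : (0,2)
  5 : (1,2)
  6 : (0,3)
  7 : (1,3)
distinct pairs in image: 8 / 8 needed
  → bijection onto A×B; projections well-typed.

Answer: VALID PRODUCT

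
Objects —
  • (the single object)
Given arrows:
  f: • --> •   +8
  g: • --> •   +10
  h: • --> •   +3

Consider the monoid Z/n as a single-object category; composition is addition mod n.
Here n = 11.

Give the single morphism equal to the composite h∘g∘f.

  0 +8≡8 +10≡7 +3≡10  (mod 11)
composite: +10

Answer: +10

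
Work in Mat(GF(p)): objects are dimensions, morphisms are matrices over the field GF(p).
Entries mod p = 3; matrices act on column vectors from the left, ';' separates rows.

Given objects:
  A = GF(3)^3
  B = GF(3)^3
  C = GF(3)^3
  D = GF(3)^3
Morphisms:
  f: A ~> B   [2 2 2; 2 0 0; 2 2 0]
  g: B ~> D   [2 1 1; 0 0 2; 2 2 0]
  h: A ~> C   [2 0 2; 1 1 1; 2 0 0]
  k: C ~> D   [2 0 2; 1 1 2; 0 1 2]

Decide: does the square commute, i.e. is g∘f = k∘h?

1) trace f;g:
  e0=[1,0,0] f~>[2,2,2] g~>[2,1,2]
  e1=[0,1,0] f~>[2,0,2] g~>[0,1,1]
  e2=[0,0,1] f~>[2,0,0] g~>[1,0,1]
  result₁ = [2 0 1; 1 1 0; 2 1 1]
2) trace h;k:
  e0=[1,0,0] h~>[2,1,2] k~>[2,1,2]
  e1=[0,1,0] h~>[0,1,0] k~>[0,1,1]
  e2=[0,0,1] h~>[2,1,0] k~>[1,0,1]
  result₂ = [2 0 1; 1 1 0; 2 1 1]
Equal? same morphism ✓

Answer: COMMUTES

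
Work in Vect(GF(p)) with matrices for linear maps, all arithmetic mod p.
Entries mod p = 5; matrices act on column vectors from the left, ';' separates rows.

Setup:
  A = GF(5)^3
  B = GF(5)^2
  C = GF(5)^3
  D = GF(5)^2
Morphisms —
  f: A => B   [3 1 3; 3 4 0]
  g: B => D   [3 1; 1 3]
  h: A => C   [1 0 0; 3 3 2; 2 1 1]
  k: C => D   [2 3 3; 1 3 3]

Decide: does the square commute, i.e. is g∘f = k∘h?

Answer: DOES NOT COMMUTE

Derivation:
1) trace f;g:
  e0=⟨1,0,0⟩ f=>⟨3,3⟩ g=>⟨2,2⟩
  e1=⟨0,1,0⟩ f=>⟨1,4⟩ g=>⟨2,3⟩
  e2=⟨0,0,1⟩ f=>⟨3,0⟩ g=>⟨4,3⟩
  composite₁ = [2 2 4; 2 3 3]
2) trace h;k:
  e0=⟨1,0,0⟩ h=>⟨1,3,2⟩ k=>⟨2,1⟩
  e1=⟨0,1,0⟩ h=>⟨0,3,1⟩ k=>⟨2,2⟩
  e2=⟨0,0,1⟩ h=>⟨0,2,1⟩ k=>⟨4,4⟩
  composite₂ = [2 2 4; 1 2 4]
Equal? differ; not commutative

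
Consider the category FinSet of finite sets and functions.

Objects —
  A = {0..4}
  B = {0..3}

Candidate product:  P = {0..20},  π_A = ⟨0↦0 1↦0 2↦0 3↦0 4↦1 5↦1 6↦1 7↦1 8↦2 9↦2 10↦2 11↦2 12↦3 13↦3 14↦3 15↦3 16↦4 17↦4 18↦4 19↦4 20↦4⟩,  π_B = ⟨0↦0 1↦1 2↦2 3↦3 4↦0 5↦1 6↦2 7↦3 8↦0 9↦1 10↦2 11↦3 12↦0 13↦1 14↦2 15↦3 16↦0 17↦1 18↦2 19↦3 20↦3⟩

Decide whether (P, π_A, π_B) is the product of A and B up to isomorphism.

|A|·|B| = 5·4 = 20;  |P| = 21
  → cardinalities differ; no bijection possible.

Answer: NOT A VALID PRODUCT — |P|=21 ≠ |A|·|B|=20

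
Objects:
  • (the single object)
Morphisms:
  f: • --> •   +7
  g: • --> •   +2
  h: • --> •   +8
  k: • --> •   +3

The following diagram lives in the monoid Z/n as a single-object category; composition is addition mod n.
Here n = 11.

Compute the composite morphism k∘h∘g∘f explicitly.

  0 +7≡7 +2≡9 +8≡6 +3≡9  (mod 11)
composite: +9

Answer: +9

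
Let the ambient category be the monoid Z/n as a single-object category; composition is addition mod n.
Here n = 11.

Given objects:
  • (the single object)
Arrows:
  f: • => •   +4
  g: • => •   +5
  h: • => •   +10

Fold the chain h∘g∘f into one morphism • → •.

Answer: +8

Derivation:
  0 +4≡4 +5≡9 +10≡8  (mod 11)
result: +8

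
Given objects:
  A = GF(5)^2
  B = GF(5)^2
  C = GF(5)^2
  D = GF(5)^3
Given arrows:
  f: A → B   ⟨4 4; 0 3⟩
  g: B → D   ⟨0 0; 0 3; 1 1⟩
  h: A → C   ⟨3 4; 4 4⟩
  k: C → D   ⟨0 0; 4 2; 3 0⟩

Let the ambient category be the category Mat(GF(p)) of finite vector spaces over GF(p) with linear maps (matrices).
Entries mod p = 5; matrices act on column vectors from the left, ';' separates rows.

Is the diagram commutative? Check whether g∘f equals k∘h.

Path 1 = f;g:
  e0=[1,0] f→[4,0] g→[0,0,4]
  e1=[0,1] f→[4,3] g→[0,4,2]
  composite₁ = ⟨0 0; 0 4; 4 2⟩
Path 2 = h;k:
  e0=[1,0] h→[3,4] k→[0,0,4]
  e1=[0,1] h→[4,4] k→[0,4,2]
  composite₂ = ⟨0 0; 0 4; 4 2⟩
Equal? same morphism ✓

Answer: COMMUTES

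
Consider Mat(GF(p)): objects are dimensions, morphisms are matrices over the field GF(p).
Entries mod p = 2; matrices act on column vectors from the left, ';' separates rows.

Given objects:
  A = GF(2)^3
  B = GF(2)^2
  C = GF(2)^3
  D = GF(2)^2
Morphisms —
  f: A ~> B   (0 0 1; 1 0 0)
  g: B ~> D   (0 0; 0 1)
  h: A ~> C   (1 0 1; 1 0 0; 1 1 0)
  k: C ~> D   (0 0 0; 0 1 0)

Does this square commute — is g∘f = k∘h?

Answer: COMMUTES

Derivation:
Along f;g (path 1):
  e0=(1,0,0) f~>(0,1) g~>(0,1)
  e1=(0,1,0) f~>(0,0) g~>(0,0)
  e2=(0,0,1) f~>(1,0) g~>(0,0)
  ⟦path⟧₁ = (0 0 0; 1 0 0)
Along h;k (path 2):
  e0=(1,0,0) h~>(1,1,1) k~>(0,1)
  e1=(0,1,0) h~>(0,0,1) k~>(0,0)
  e2=(0,0,1) h~>(1,0,0) k~>(0,0)
  ⟦path⟧₂ = (0 0 0; 1 0 0)
Equal? equal; square commutes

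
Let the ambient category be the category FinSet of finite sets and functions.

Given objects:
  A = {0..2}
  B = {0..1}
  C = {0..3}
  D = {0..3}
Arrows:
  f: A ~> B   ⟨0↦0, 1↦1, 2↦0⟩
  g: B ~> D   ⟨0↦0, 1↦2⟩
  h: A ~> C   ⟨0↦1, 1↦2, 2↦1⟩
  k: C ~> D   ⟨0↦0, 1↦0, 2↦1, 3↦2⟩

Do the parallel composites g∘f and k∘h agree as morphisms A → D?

1) trace f;g:
  0 f~>0 g~>0
  1 f~>1 g~>2
  2 f~>0 g~>0
  composite₁ = ⟨0↦0, 1↦2, 2↦0⟩
2) trace h;k:
  0 h~>1 k~>0
  1 h~>2 k~>1
  2 h~>1 k~>0
  composite₂ = ⟨0↦0, 1↦1, 2↦0⟩
Equal? NO — does not commute

Answer: DOES NOT COMMUTE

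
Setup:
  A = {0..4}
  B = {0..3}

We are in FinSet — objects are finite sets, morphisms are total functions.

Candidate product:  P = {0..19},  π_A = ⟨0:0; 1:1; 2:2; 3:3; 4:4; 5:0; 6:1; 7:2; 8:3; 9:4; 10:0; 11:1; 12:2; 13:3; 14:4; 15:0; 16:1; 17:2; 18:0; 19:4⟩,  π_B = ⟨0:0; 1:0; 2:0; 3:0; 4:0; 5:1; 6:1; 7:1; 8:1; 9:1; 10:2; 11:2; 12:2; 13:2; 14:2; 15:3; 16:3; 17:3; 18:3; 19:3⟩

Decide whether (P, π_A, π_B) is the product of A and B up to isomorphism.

|A|·|B| = 5·4 = 20;  |P| = 20
Check the pairing map k ↦ (π_A(k), π_B(k)):
  0 : (0,0)
  1 : (1,0)
  2 : (2,0)
  3 : (3,0)
  4 : (4,0)
  5 : (0,1)
  6 : (1,1)
  7 : (2,1)
  8 : (3,1)
  9 : (4,1)
  10 : (0,2)
  11 : (1,2)
  12 : (2,2)
  13 : (3,2)
  14 : (4,2)
  15 : (0,3)
  16 : (1,3)
  17 : (2,3)
  18 : (0,3)  ✗ repeats pair of k=15
  19 : (4,3)
distinct pairs in image: 19 / 20 needed
  → (0,3) hit at k=15 and k=18

Answer: NOT A VALID PRODUCT — duplicate pair at indices 15,18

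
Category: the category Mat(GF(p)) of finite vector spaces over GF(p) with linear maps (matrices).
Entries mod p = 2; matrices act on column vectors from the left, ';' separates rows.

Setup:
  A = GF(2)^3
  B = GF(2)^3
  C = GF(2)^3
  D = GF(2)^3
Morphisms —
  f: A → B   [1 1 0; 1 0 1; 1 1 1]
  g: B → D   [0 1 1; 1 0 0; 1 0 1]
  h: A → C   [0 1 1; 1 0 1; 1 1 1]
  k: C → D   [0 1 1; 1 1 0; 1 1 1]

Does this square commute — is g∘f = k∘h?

Path 1 = f;g:
  e0=[1,0,0] f→[1,1,1] g→[0,1,0]
  e1=[0,1,0] f→[1,0,1] g→[1,1,0]
  e2=[0,0,1] f→[0,1,1] g→[0,0,1]
  result₁ = [0 1 0; 1 1 0; 0 0 1]
Path 2 = h;k:
  e0=[1,0,0] h→[0,1,1] k→[0,1,0]
  e1=[0,1,0] h→[1,0,1] k→[1,1,0]
  e2=[0,0,1] h→[1,1,1] k→[0,0,1]
  result₂ = [0 1 0; 1 1 0; 0 0 1]
Equal? same morphism ✓

Answer: COMMUTES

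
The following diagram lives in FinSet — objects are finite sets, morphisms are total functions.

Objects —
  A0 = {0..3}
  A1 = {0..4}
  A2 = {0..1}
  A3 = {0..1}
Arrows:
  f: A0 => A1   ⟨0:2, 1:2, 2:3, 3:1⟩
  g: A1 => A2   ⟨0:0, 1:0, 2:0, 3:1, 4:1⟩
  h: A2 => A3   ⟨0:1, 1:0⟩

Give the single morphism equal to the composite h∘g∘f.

  0 f=>2 g=>0 h=>1
  1 f=>2 g=>0 h=>1
  2 f=>3 g=>1 h=>0
  3 f=>1 g=>0 h=>1
composite: ⟨0:1, 1:1, 2:0, 3:1⟩

Answer: ⟨0:1, 1:1, 2:0, 3:1⟩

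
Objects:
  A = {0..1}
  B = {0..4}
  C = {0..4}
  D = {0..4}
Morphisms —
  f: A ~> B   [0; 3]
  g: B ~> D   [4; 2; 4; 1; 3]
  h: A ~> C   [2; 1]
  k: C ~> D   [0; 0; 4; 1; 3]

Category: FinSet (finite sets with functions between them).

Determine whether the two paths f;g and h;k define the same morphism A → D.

Answer: DOES NOT COMMUTE

Trace:
Path 1 = f;g:
  0 f~>0 g~>4
  1 f~>3 g~>1
  result₁ = [4; 1]
Path 2 = h;k:
  0 h~>2 k~>4
  1 h~>1 k~>0
  result₂ = [4; 0]
Equal? NO — does not commute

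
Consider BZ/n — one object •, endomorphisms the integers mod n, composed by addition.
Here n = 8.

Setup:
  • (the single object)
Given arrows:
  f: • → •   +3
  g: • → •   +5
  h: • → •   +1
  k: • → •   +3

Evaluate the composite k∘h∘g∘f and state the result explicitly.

Answer: +4

Trace:
  0 +3≡3 +5≡0 +1≡1 +3≡4  (mod 8)
⟦path⟧: +4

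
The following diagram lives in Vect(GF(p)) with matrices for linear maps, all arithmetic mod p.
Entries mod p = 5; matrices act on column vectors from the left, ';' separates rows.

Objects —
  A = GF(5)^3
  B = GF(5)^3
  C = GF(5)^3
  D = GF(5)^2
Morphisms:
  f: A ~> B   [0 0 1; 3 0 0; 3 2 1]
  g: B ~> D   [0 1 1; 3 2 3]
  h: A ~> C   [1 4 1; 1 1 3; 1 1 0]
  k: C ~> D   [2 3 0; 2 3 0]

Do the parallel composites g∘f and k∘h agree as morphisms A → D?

Answer: DOES NOT COMMUTE

Derivation:
Path 1 = f;g:
  e0=[1,0,0] f~>[0,3,3] g~>[1,0]
  e1=[0,1,0] f~>[0,0,2] g~>[2,1]
  e2=[0,0,1] f~>[1,0,1] g~>[1,1]
  ⟦path⟧₁ = [1 2 1; 0 1 1]
Path 2 = h;k:
  e0=[1,0,0] h~>[1,1,1] k~>[0,0]
  e1=[0,1,0] h~>[4,1,1] k~>[1,1]
  e2=[0,0,1] h~>[1,3,0] k~>[1,1]
  ⟦path⟧₂ = [0 1 1; 0 1 1]
Equal? NO — does not commute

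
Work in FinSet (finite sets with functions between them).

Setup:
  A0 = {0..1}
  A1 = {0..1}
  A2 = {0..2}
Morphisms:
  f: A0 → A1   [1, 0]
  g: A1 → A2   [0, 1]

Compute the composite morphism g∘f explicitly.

  0 f→1 g→1
  1 f→0 g→0
result: [1, 0]

Answer: [1, 0]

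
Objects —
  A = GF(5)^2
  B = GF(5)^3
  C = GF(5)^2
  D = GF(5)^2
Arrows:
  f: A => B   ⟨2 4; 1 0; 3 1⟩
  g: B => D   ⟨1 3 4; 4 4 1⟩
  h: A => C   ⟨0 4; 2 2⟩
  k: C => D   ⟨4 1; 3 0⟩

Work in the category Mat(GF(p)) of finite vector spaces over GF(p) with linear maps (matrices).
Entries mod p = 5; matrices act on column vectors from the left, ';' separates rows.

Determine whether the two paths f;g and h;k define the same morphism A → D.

Answer: COMMUTES

Trace:
Path 1 = f;g:
  e0=⟨1,0⟩ f=>⟨2,1,3⟩ g=>⟨2,0⟩
  e1=⟨0,1⟩ f=>⟨4,0,1⟩ g=>⟨3,2⟩
  composite₁ = ⟨2 3; 0 2⟩
Path 2 = h;k:
  e0=⟨1,0⟩ h=>⟨0,2⟩ k=>⟨2,0⟩
  e1=⟨0,1⟩ h=>⟨4,2⟩ k=>⟨3,2⟩
  composite₂ = ⟨2 3; 0 2⟩
Equal? same morphism ✓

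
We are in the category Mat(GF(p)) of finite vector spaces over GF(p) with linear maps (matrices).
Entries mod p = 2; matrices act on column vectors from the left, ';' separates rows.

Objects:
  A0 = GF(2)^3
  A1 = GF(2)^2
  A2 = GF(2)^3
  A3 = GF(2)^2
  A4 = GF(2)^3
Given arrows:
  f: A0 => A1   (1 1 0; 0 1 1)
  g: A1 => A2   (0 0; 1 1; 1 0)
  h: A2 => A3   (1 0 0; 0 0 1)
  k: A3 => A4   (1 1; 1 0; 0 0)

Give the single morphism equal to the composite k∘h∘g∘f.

Answer: (1 1 0; 0 0 0; 0 0 0)

Derivation:
  e0=[1,0,0] f=>[1,0] g=>[0,1,1] h=>[0,1] k=>[1,0,0]
  e1=[0,1,0] f=>[1,1] g=>[0,0,1] h=>[0,1] k=>[1,0,0]
  e2=[0,0,1] f=>[0,1] g=>[0,1,0] h=>[0,0] k=>[0,0,0]
⟦path⟧: (1 1 0; 0 0 0; 0 0 0)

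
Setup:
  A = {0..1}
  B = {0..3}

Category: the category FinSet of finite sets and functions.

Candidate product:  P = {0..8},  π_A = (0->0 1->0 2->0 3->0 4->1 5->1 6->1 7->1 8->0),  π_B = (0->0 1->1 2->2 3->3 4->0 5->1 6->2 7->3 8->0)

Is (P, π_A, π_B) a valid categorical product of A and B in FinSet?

|A|·|B| = 2·4 = 8;  |P| = 9
  → cardinalities differ; no bijection possible.

Answer: NOT A VALID PRODUCT — |P|=9 ≠ |A|·|B|=8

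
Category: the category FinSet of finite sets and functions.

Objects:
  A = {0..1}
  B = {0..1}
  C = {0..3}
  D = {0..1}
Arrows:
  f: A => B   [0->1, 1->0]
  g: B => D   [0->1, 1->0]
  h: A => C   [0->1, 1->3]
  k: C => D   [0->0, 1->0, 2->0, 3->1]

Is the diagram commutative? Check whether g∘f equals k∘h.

Answer: COMMUTES

Work:
1) trace f;g:
  0 f=>1 g=>0
  1 f=>0 g=>1
  result₁ = [0->0, 1->1]
2) trace h;k:
  0 h=>1 k=>0
  1 h=>3 k=>1
  result₂ = [0->0, 1->1]
Equal? same morphism ✓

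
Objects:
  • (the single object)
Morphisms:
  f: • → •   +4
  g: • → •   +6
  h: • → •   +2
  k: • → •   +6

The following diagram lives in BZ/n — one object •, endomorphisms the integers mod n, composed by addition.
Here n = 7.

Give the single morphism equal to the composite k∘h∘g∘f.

Answer: +4

Trace:
  0 +4≡4 +6≡3 +2≡5 +6≡4  (mod 7)
⟦path⟧: +4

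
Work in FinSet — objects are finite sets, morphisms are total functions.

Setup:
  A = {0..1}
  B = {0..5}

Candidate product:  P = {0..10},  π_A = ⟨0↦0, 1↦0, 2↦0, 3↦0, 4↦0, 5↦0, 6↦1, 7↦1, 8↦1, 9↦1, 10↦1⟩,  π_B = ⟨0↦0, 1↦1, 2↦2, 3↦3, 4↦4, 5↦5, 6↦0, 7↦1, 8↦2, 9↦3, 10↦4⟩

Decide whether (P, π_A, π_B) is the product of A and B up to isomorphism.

Answer: NOT A VALID PRODUCT — |P|=11 ≠ |A|·|B|=12

Work:
|A|·|B| = 2·6 = 12;  |P| = 11
  → cardinalities differ; no bijection possible.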